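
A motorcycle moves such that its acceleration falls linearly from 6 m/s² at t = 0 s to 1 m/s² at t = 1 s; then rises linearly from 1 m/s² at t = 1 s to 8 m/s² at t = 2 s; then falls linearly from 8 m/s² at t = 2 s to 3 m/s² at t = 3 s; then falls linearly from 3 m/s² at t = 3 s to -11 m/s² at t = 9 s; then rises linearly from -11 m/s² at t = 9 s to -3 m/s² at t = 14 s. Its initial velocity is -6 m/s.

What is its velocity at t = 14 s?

-51.5 m/s

Δv equals the area under the a-t graph; then v = v₀ + Δv.
0–1 s: ½(6 + 1)(1) = 3.5 m/s
1–2 s: ½(1 + 8)(1) = 4.5 m/s
2–3 s: ½(8 + 3)(1) = 5.5 m/s
3–9 s: ½(3 + -11)(6) = -24 m/s
9–14 s: ½(-11 + -3)(5) = -35 m/s
Δv = -45.5 m/s, so v(14) = -6 + (-45.5) = -51.5 m/s.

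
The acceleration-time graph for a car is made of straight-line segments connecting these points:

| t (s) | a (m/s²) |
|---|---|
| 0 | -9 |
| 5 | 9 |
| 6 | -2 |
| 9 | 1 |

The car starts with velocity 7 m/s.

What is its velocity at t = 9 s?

Δv equals the area under the a-t graph; then v = v₀ + Δv.
0–5 s: ½(-9 + 9)(5) = 0 m/s
5–6 s: ½(9 + -2)(1) = 3.5 m/s
6–9 s: ½(-2 + 1)(3) = -1.5 m/s
Δv = 2 m/s, so v(9) = 7 + (2) = 9 m/s.

9 m/s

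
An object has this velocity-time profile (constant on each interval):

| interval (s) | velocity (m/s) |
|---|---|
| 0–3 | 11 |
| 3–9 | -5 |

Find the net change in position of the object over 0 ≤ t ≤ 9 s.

Net displacement equals the area under the velocity-time graph (areas below the axis count negative).
0–3 s: 11 × 3 = 33 m
3–9 s: -5 × 6 = -30 m
Net displacement = 3 m

3 m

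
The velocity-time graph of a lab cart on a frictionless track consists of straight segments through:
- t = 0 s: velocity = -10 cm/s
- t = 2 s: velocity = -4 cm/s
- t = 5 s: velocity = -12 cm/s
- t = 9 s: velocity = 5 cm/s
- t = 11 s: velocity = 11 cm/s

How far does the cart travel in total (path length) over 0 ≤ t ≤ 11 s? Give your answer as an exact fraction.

Distance (not displacement) is the total path length: add the absolute areas under v-t.
0–2 s: |½(-10 + -4)(2)| = 14 cm
2–5 s: |½(-4 + -12)(3)| = 24 cm
5–9 s: v = 0 at t = 133/17 s; triangle areas 288/17 + 50/17 = 338/17 cm
9–11 s: |½(5 + 11)(2)| = 16 cm
Total distance = 1256/17 cm

1256/17 cm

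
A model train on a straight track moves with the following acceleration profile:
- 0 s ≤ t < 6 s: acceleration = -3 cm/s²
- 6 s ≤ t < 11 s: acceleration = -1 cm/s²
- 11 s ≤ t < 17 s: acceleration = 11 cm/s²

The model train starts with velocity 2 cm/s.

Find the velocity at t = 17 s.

45 cm/s

Δv equals the area under the a-t graph; then v = v₀ + Δv.
0–6 s: -3 × 6 = -18 cm/s
6–11 s: -1 × 5 = -5 cm/s
11–17 s: 11 × 6 = 66 cm/s
Δv = 43 cm/s, so v(17) = 2 + (43) = 45 cm/s.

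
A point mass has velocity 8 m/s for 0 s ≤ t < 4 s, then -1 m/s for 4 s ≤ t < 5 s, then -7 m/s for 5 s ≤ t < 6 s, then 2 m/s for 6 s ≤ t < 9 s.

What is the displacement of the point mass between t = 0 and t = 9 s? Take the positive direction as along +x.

Displacement is the signed area under the v-t curve.
0–4 s: 8 × 4 = 32 m
4–5 s: -1 × 1 = -1 m
5–6 s: -7 × 1 = -7 m
6–9 s: 2 × 3 = 6 m
Net displacement = 30 m

30 m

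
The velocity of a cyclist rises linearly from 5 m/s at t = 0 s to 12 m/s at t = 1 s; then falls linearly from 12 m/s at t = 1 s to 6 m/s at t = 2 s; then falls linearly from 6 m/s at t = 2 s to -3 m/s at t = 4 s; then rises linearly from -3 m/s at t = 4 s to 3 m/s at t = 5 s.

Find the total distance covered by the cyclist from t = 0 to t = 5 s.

24 m

Distance (not displacement) is the total path length: add the absolute areas under v-t.
0–1 s: |½(5 + 12)(1)| = 8.5 m
1–2 s: |½(12 + 6)(1)| = 9 m
2–4 s: v = 0 at t = 10/3 s; triangle areas 4 + 1 = 5 m
4–5 s: v = 0 at t = 4.5 s; triangle areas 0.75 + 0.75 = 1.5 m
Total distance = 24 m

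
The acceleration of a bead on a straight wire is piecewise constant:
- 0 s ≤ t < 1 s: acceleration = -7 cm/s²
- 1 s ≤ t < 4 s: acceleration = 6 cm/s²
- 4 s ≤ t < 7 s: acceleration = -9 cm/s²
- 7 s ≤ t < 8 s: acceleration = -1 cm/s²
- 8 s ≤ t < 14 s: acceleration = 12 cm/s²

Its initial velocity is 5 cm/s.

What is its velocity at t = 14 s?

60 cm/s

Δv equals the area under the a-t graph; then v = v₀ + Δv.
0–1 s: -7 × 1 = -7 cm/s
1–4 s: 6 × 3 = 18 cm/s
4–7 s: -9 × 3 = -27 cm/s
7–8 s: -1 × 1 = -1 cm/s
8–14 s: 12 × 6 = 72 cm/s
Δv = 55 cm/s, so v(14) = 5 + (55) = 60 cm/s.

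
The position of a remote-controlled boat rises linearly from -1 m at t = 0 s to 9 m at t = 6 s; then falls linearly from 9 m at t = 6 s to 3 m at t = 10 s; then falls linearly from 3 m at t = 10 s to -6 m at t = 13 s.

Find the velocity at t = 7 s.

-1.5 m/s

Velocity is the slope of the x-t graph on 6–10 s: (3 − 9)/(10 − 6) = -1.5 m/s.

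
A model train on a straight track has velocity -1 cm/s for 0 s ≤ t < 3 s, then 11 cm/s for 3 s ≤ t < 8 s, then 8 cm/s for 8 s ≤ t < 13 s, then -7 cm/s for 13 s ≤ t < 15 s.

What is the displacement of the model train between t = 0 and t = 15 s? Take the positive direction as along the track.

78 cm

Displacement is the signed area under the v-t curve.
0–3 s: -1 × 3 = -3 cm
3–8 s: 11 × 5 = 55 cm
8–13 s: 8 × 5 = 40 cm
13–15 s: -7 × 2 = -14 cm
Net displacement = 78 cm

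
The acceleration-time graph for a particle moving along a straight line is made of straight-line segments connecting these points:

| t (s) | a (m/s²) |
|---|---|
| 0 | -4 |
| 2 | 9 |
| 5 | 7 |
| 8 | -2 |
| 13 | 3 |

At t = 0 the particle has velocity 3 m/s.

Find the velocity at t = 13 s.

Δv equals the area under the a-t graph; then v = v₀ + Δv.
0–2 s: ½(-4 + 9)(2) = 5 m/s
2–5 s: ½(9 + 7)(3) = 24 m/s
5–8 s: ½(7 + -2)(3) = 7.5 m/s
8–13 s: ½(-2 + 3)(5) = 2.5 m/s
Δv = 39 m/s, so v(13) = 3 + (39) = 42 m/s.

42 m/s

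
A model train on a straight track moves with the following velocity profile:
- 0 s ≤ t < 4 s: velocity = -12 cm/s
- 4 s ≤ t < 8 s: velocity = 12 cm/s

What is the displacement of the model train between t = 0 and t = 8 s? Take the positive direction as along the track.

Displacement is the signed area under the v-t curve.
0–4 s: -12 × 4 = -48 cm
4–8 s: 12 × 4 = 48 cm
Net displacement = 0 cm

0 cm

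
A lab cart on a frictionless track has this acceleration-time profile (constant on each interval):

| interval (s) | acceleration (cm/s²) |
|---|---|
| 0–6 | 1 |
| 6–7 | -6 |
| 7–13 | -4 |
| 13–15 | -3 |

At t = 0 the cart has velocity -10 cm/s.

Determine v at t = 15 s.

Δv equals the area under the a-t graph; then v = v₀ + Δv.
0–6 s: 1 × 6 = 6 cm/s
6–7 s: -6 × 1 = -6 cm/s
7–13 s: -4 × 6 = -24 cm/s
13–15 s: -3 × 2 = -6 cm/s
Δv = -30 cm/s, so v(15) = -10 + (-30) = -40 cm/s.

-40 cm/s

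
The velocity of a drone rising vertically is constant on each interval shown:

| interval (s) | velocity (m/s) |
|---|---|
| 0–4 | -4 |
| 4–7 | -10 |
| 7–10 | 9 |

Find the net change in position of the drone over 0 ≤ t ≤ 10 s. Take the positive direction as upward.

Displacement is the signed area under the v-t curve.
0–4 s: -4 × 4 = -16 m
4–7 s: -10 × 3 = -30 m
7–10 s: 9 × 3 = 27 m
Net displacement = -19 m

-19 m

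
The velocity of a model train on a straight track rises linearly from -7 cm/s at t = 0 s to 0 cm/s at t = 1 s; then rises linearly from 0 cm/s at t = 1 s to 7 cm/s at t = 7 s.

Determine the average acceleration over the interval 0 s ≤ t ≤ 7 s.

2 cm/s²

Average acceleration = Δv/Δt = (7 − -7)/(7 − 0) = 2 cm/s².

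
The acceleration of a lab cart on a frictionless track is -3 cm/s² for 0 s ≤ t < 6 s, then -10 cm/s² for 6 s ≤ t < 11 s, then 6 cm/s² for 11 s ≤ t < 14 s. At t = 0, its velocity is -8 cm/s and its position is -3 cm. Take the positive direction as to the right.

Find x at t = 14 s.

-561 cm

On each constant-a segment, Δv = aΔt and Δx = v₀Δt + ½aΔt²; chain segment to segment.
0–6 s: v starts -8 cm/s; Δx = -8·6 + ½·-3·6² = -102 cm; v ends -26 cm/s.
6–11 s: v starts -26 cm/s; Δx = -26·5 + ½·-10·5² = -255 cm; v ends -76 cm/s.
11–14 s: v starts -76 cm/s; Δx = -76·3 + ½·6·3² = -201 cm; v ends -58 cm/s.
x(14) = -3 + Σ Δx = -561 cm.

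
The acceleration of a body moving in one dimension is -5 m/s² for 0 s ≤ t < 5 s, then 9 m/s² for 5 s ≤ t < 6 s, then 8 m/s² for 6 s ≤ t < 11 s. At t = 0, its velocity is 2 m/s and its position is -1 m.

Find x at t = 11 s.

-42 m

On each constant-a segment, Δv = aΔt and Δx = v₀Δt + ½aΔt²; chain segment to segment.
0–5 s: v starts 2 m/s; Δx = 2·5 + ½·-5·5² = -52.5 m; v ends -23 m/s.
5–6 s: v starts -23 m/s; Δx = -23·1 + ½·9·1² = -18.5 m; v ends -14 m/s.
6–11 s: v starts -14 m/s; Δx = -14·5 + ½·8·5² = 30 m; v ends 26 m/s.
x(11) = -1 + Σ Δx = -42 m.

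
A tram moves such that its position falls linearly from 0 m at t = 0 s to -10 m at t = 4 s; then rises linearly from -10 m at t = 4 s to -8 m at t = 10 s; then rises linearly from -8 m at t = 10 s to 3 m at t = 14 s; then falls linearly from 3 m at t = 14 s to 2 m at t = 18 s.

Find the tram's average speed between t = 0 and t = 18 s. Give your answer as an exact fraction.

Average speed = (total path length)/(elapsed time); on a piecewise-linear x-t graph the path length is Σ|Δx|.
0–4 s: |Δx| = |-10 − 0| = 10 m
4–10 s: |Δx| = |-8 − -10| = 2 m
10–14 s: |Δx| = |3 − -8| = 11 m
14–18 s: |Δx| = |2 − 3| = 1 m
Total path = 24 m; average speed = 24/18 = 4/3 m/s.

4/3 m/s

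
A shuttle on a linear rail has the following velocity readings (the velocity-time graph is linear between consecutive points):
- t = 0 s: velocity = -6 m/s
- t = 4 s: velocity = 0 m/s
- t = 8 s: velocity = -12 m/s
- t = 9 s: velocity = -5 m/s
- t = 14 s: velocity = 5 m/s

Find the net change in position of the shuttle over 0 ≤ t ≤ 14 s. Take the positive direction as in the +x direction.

-44.5 m

Net displacement equals the area under the velocity-time graph (areas below the axis count negative).
0–4 s: ½(-6 + 0)(4) = -12 m
4–8 s: ½(0 + -12)(4) = -24 m
8–9 s: ½(-12 + -5)(1) = -8.5 m
9–14 s: ½(-5 + 5)(5) = 0 m
Net displacement = -44.5 m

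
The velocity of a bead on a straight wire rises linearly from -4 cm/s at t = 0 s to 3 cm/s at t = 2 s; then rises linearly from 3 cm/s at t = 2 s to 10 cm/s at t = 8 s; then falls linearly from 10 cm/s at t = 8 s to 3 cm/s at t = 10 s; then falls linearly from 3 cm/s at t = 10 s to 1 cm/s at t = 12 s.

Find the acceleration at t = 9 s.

-3.5 cm/s²

Acceleration is the slope of the v-t graph on 8–10 s: (3 − 10)/(10 − 8) = -3.5 cm/s².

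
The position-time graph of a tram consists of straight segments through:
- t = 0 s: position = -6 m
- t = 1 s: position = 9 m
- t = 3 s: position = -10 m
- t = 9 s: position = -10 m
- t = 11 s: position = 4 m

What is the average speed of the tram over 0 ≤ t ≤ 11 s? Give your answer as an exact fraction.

48/11 m/s

Average speed = (total path length)/(elapsed time); on a piecewise-linear x-t graph the path length is Σ|Δx|.
0–1 s: |Δx| = |9 − -6| = 15 m
1–3 s: |Δx| = |-10 − 9| = 19 m
3–9 s: |Δx| = |-10 − -10| = 0 m
9–11 s: |Δx| = |4 − -10| = 14 m
Total path = 48 m; average speed = 48/11 = 48/11 m/s.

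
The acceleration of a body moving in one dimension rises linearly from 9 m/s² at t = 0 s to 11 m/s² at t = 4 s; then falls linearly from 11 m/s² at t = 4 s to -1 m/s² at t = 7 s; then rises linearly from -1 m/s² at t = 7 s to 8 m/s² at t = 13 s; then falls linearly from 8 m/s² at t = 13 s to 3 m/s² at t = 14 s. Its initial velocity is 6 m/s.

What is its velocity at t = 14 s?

Δv equals the area under the a-t graph; then v = v₀ + Δv.
0–4 s: ½(9 + 11)(4) = 40 m/s
4–7 s: ½(11 + -1)(3) = 15 m/s
7–13 s: ½(-1 + 8)(6) = 21 m/s
13–14 s: ½(8 + 3)(1) = 5.5 m/s
Δv = 81.5 m/s, so v(14) = 6 + (81.5) = 87.5 m/s.

87.5 m/s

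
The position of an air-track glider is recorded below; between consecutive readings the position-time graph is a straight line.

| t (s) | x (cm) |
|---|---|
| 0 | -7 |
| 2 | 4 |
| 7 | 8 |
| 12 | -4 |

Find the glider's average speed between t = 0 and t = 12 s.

2.25 cm/s

Average speed = (total path length)/(elapsed time); on a piecewise-linear x-t graph the path length is Σ|Δx|.
0–2 s: |Δx| = |4 − -7| = 11 cm
2–7 s: |Δx| = |8 − 4| = 4 cm
7–12 s: |Δx| = |-4 − 8| = 12 cm
Total path = 27 cm; average speed = 27/12 = 2.25 cm/s.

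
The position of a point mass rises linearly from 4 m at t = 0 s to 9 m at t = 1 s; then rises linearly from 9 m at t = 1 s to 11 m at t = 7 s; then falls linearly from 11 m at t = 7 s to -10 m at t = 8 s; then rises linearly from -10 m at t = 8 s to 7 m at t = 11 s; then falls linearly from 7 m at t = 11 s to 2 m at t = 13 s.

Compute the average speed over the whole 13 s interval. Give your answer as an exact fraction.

50/13 m/s

Average speed = (total path length)/(elapsed time); on a piecewise-linear x-t graph the path length is Σ|Δx|.
0–1 s: |Δx| = |9 − 4| = 5 m
1–7 s: |Δx| = |11 − 9| = 2 m
7–8 s: |Δx| = |-10 − 11| = 21 m
8–11 s: |Δx| = |7 − -10| = 17 m
11–13 s: |Δx| = |2 − 7| = 5 m
Total path = 50 m; average speed = 50/13 = 50/13 m/s.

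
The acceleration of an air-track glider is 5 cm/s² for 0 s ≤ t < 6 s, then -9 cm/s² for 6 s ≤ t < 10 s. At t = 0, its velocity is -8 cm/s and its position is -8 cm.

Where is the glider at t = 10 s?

On each constant-a segment, Δv = aΔt and Δx = v₀Δt + ½aΔt²; chain segment to segment.
0–6 s: v starts -8 cm/s; Δx = -8·6 + ½·5·6² = 42 cm; v ends 22 cm/s.
6–10 s: v starts 22 cm/s; Δx = 22·4 + ½·-9·4² = 16 cm; v ends -14 cm/s.
x(10) = -8 + Σ Δx = 50 cm.

50 cm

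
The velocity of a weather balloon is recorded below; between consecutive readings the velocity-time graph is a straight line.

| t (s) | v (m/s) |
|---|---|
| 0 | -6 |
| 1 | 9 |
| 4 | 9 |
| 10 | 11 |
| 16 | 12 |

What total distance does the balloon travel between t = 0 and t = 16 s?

159.9 m

Distance (not displacement) is the total path length: add the absolute areas under v-t.
0–1 s: v = 0 at t = 0.4 s; triangle areas 1.2 + 2.7 = 3.9 m
1–4 s: |9| × 3 = 27 m
4–10 s: |½(9 + 11)(6)| = 60 m
10–16 s: |½(11 + 12)(6)| = 69 m
Total distance = 159.9 m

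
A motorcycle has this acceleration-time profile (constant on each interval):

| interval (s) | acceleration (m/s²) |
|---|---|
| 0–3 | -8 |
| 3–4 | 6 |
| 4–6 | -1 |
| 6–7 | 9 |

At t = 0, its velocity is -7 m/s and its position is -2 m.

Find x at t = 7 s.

On each constant-a segment, Δv = aΔt and Δx = v₀Δt + ½aΔt²; chain segment to segment.
0–3 s: v starts -7 m/s; Δx = -7·3 + ½·-8·3² = -57 m; v ends -31 m/s.
3–4 s: v starts -31 m/s; Δx = -31·1 + ½·6·1² = -28 m; v ends -25 m/s.
4–6 s: v starts -25 m/s; Δx = -25·2 + ½·-1·2² = -52 m; v ends -27 m/s.
6–7 s: v starts -27 m/s; Δx = -27·1 + ½·9·1² = -22.5 m; v ends -18 m/s.
x(7) = -2 + Σ Δx = -161.5 m.

-161.5 m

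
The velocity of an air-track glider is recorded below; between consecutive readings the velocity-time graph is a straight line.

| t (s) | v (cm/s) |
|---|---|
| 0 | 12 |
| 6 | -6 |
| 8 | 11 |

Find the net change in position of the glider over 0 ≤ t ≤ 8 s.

23 cm

Net displacement equals the area under the velocity-time graph (areas below the axis count negative).
0–6 s: ½(12 + -6)(6) = 18 cm
6–8 s: ½(-6 + 11)(2) = 5 cm
Net displacement = 23 cm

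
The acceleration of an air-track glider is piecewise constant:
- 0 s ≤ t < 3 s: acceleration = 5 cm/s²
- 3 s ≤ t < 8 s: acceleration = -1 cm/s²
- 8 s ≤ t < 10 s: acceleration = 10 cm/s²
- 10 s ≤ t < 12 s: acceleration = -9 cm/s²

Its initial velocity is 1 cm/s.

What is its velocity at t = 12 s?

13 cm/s

Δv equals the area under the a-t graph; then v = v₀ + Δv.
0–3 s: 5 × 3 = 15 cm/s
3–8 s: -1 × 5 = -5 cm/s
8–10 s: 10 × 2 = 20 cm/s
10–12 s: -9 × 2 = -18 cm/s
Δv = 12 cm/s, so v(12) = 1 + (12) = 13 cm/s.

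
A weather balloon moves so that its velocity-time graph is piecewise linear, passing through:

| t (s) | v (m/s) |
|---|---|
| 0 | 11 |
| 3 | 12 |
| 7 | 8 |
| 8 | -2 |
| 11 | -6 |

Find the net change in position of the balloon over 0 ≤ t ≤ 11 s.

Net displacement equals the area under the velocity-time graph (areas below the axis count negative).
0–3 s: ½(11 + 12)(3) = 34.5 m
3–7 s: ½(12 + 8)(4) = 40 m
7–8 s: ½(8 + -2)(1) = 3 m
8–11 s: ½(-2 + -6)(3) = -12 m
Net displacement = 65.5 m

65.5 m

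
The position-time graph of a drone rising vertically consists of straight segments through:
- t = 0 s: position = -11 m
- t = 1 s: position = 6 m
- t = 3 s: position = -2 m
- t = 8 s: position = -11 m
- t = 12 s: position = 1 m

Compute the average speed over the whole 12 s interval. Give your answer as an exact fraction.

Average speed = (total path length)/(elapsed time); on a piecewise-linear x-t graph the path length is Σ|Δx|.
0–1 s: |Δx| = |6 − -11| = 17 m
1–3 s: |Δx| = |-2 − 6| = 8 m
3–8 s: |Δx| = |-11 − -2| = 9 m
8–12 s: |Δx| = |1 − -11| = 12 m
Total path = 46 m; average speed = 46/12 = 23/6 m/s.

23/6 m/s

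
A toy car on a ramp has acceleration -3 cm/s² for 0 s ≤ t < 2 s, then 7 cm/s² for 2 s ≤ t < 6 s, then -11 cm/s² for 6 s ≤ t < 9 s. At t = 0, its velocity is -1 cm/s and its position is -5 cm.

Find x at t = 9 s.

28.5 cm

On each constant-a segment, Δv = aΔt and Δx = v₀Δt + ½aΔt²; chain segment to segment.
0–2 s: v starts -1 cm/s; Δx = -1·2 + ½·-3·2² = -8 cm; v ends -7 cm/s.
2–6 s: v starts -7 cm/s; Δx = -7·4 + ½·7·4² = 28 cm; v ends 21 cm/s.
6–9 s: v starts 21 cm/s; Δx = 21·3 + ½·-11·3² = 13.5 cm; v ends -12 cm/s.
x(9) = -5 + Σ Δx = 28.5 cm.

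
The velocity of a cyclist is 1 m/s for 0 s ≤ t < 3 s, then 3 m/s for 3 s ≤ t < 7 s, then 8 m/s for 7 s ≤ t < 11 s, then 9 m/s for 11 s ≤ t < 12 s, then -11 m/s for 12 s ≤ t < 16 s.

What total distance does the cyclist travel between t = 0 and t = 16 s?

100 m

Distance (not displacement) is the total path length: add the absolute areas under v-t.
0–3 s: |1| × 3 = 3 m
3–7 s: |3| × 4 = 12 m
7–11 s: |8| × 4 = 32 m
11–12 s: |9| × 1 = 9 m
12–16 s: |-11| × 4 = 44 m
Total distance = 100 m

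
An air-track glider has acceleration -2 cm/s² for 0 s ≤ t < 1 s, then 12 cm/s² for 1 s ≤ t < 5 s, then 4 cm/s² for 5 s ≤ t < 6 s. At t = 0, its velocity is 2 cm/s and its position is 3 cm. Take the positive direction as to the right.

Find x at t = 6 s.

150 cm

On each constant-a segment, Δv = aΔt and Δx = v₀Δt + ½aΔt²; chain segment to segment.
0–1 s: v starts 2 cm/s; Δx = 2·1 + ½·-2·1² = 1 cm; v ends 0 cm/s.
1–5 s: v starts 0 cm/s; Δx = 0·4 + ½·12·4² = 96 cm; v ends 48 cm/s.
5–6 s: v starts 48 cm/s; Δx = 48·1 + ½·4·1² = 50 cm; v ends 52 cm/s.
x(6) = 3 + Σ Δx = 150 cm.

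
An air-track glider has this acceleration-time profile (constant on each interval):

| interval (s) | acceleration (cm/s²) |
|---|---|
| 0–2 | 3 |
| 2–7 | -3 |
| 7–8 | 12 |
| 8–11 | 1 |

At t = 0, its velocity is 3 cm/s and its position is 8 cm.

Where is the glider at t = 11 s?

On each constant-a segment, Δv = aΔt and Δx = v₀Δt + ½aΔt²; chain segment to segment.
0–2 s: v starts 3 cm/s; Δx = 3·2 + ½·3·2² = 12 cm; v ends 9 cm/s.
2–7 s: v starts 9 cm/s; Δx = 9·5 + ½·-3·5² = 7.5 cm; v ends -6 cm/s.
7–8 s: v starts -6 cm/s; Δx = -6·1 + ½·12·1² = 0 cm; v ends 6 cm/s.
8–11 s: v starts 6 cm/s; Δx = 6·3 + ½·1·3² = 22.5 cm; v ends 9 cm/s.
x(11) = 8 + Σ Δx = 50 cm.

50 cm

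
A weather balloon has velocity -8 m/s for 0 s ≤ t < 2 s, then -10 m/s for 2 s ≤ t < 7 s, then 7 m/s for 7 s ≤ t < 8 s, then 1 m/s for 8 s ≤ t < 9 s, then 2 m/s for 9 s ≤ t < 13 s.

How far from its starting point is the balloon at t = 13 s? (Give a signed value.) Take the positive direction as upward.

Net displacement equals the area under the velocity-time graph (areas below the axis count negative).
0–2 s: -8 × 2 = -16 m
2–7 s: -10 × 5 = -50 m
7–8 s: 7 × 1 = 7 m
8–9 s: 1 × 1 = 1 m
9–13 s: 2 × 4 = 8 m
Net displacement = -50 m

-50 m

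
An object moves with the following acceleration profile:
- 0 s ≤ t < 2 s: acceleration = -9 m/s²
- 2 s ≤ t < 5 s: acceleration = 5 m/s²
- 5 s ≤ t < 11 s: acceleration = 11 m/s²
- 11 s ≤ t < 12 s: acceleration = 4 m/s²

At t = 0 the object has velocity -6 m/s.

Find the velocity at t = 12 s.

61 m/s

Δv equals the area under the a-t graph; then v = v₀ + Δv.
0–2 s: -9 × 2 = -18 m/s
2–5 s: 5 × 3 = 15 m/s
5–11 s: 11 × 6 = 66 m/s
11–12 s: 4 × 1 = 4 m/s
Δv = 67 m/s, so v(12) = -6 + (67) = 61 m/s.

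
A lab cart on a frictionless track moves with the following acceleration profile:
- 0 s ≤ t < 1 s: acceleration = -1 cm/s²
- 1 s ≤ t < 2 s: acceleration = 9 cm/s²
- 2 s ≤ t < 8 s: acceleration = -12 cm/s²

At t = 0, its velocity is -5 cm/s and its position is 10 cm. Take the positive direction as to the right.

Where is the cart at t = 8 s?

On each constant-a segment, Δv = aΔt and Δx = v₀Δt + ½aΔt²; chain segment to segment.
0–1 s: v starts -5 cm/s; Δx = -5·1 + ½·-1·1² = -5.5 cm; v ends -6 cm/s.
1–2 s: v starts -6 cm/s; Δx = -6·1 + ½·9·1² = -1.5 cm; v ends 3 cm/s.
2–8 s: v starts 3 cm/s; Δx = 3·6 + ½·-12·6² = -198 cm; v ends -69 cm/s.
x(8) = 10 + Σ Δx = -195 cm.

-195 cm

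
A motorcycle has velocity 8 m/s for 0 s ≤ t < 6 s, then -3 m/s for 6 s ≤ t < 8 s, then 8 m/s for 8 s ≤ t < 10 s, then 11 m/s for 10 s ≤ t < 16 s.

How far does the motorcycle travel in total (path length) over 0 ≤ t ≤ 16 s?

136 m

Distance (not displacement) is the total path length: add the absolute areas under v-t.
0–6 s: |8| × 6 = 48 m
6–8 s: |-3| × 2 = 6 m
8–10 s: |8| × 2 = 16 m
10–16 s: |11| × 6 = 66 m
Total distance = 136 m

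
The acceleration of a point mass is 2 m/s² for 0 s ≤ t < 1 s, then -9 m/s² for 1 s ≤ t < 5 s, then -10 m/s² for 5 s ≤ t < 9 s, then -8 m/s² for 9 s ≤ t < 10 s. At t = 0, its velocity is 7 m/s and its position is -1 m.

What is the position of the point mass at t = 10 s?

On each constant-a segment, Δv = aΔt and Δx = v₀Δt + ½aΔt²; chain segment to segment.
0–1 s: v starts 7 m/s; Δx = 7·1 + ½·2·1² = 8 m; v ends 9 m/s.
1–5 s: v starts 9 m/s; Δx = 9·4 + ½·-9·4² = -36 m; v ends -27 m/s.
5–9 s: v starts -27 m/s; Δx = -27·4 + ½·-10·4² = -188 m; v ends -67 m/s.
9–10 s: v starts -67 m/s; Δx = -67·1 + ½·-8·1² = -71 m; v ends -75 m/s.
x(10) = -1 + Σ Δx = -288 m.

-288 m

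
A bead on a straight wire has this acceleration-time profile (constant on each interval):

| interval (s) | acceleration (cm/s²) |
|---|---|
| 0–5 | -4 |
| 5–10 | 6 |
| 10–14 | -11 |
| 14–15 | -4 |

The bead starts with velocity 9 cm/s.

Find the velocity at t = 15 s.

Δv equals the area under the a-t graph; then v = v₀ + Δv.
0–5 s: -4 × 5 = -20 cm/s
5–10 s: 6 × 5 = 30 cm/s
10–14 s: -11 × 4 = -44 cm/s
14–15 s: -4 × 1 = -4 cm/s
Δv = -38 cm/s, so v(15) = 9 + (-38) = -29 cm/s.

-29 cm/s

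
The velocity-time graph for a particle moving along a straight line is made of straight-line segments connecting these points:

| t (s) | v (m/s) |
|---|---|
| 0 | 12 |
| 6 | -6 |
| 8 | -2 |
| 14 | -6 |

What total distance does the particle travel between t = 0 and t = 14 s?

62 m

Distance (not displacement) is the total path length: add the absolute areas under v-t.
0–6 s: v = 0 at t = 4 s; triangle areas 24 + 6 = 30 m
6–8 s: |½(-6 + -2)(2)| = 8 m
8–14 s: |½(-2 + -6)(6)| = 24 m
Total distance = 62 m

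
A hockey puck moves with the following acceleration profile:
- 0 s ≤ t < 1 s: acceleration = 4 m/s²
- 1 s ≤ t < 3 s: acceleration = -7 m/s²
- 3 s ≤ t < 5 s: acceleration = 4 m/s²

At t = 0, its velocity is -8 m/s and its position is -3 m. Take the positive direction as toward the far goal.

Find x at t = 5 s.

On each constant-a segment, Δv = aΔt and Δx = v₀Δt + ½aΔt²; chain segment to segment.
0–1 s: v starts -8 m/s; Δx = -8·1 + ½·4·1² = -6 m; v ends -4 m/s.
1–3 s: v starts -4 m/s; Δx = -4·2 + ½·-7·2² = -22 m; v ends -18 m/s.
3–5 s: v starts -18 m/s; Δx = -18·2 + ½·4·2² = -28 m; v ends -10 m/s.
x(5) = -3 + Σ Δx = -59 m.

-59 m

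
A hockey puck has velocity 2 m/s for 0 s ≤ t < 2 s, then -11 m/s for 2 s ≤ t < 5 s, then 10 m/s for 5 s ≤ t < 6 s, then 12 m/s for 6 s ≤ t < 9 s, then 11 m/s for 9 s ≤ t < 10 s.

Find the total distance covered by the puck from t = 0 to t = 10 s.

94 m

Distance (not displacement) is the total path length: add the absolute areas under v-t.
0–2 s: |2| × 2 = 4 m
2–5 s: |-11| × 3 = 33 m
5–6 s: |10| × 1 = 10 m
6–9 s: |12| × 3 = 36 m
9–10 s: |11| × 1 = 11 m
Total distance = 94 m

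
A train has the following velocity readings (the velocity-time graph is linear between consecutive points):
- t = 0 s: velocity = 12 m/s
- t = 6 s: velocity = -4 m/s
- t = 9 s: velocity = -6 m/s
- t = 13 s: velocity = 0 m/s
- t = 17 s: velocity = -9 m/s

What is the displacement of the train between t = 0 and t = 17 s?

Displacement is the signed area under the v-t curve.
0–6 s: ½(12 + -4)(6) = 24 m
6–9 s: ½(-4 + -6)(3) = -15 m
9–13 s: ½(-6 + 0)(4) = -12 m
13–17 s: ½(0 + -9)(4) = -18 m
Net displacement = -21 m

-21 m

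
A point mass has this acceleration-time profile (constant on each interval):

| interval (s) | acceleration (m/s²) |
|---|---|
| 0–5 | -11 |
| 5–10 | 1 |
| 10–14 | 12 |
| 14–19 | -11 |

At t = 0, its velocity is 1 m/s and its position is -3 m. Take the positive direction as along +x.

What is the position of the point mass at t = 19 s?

On each constant-a segment, Δv = aΔt and Δx = v₀Δt + ½aΔt²; chain segment to segment.
0–5 s: v starts 1 m/s; Δx = 1·5 + ½·-11·5² = -132.5 m; v ends -54 m/s.
5–10 s: v starts -54 m/s; Δx = -54·5 + ½·1·5² = -257.5 m; v ends -49 m/s.
10–14 s: v starts -49 m/s; Δx = -49·4 + ½·12·4² = -100 m; v ends -1 m/s.
14–19 s: v starts -1 m/s; Δx = -1·5 + ½·-11·5² = -142.5 m; v ends -56 m/s.
x(19) = -3 + Σ Δx = -635.5 m.

-635.5 m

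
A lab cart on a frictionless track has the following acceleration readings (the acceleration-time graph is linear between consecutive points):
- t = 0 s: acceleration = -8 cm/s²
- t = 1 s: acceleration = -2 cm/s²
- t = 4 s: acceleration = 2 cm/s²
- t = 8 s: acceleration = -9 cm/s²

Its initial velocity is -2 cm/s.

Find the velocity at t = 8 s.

-21 cm/s

Δv equals the area under the a-t graph; then v = v₀ + Δv.
0–1 s: ½(-8 + -2)(1) = -5 cm/s
1–4 s: ½(-2 + 2)(3) = 0 cm/s
4–8 s: ½(2 + -9)(4) = -14 cm/s
Δv = -19 cm/s, so v(8) = -2 + (-19) = -21 cm/s.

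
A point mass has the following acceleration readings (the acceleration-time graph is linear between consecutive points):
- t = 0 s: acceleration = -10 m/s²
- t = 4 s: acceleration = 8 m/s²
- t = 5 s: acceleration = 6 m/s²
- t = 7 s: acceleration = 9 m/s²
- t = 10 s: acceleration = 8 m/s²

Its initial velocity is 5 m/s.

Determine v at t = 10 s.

Δv equals the area under the a-t graph; then v = v₀ + Δv.
0–4 s: ½(-10 + 8)(4) = -4 m/s
4–5 s: ½(8 + 6)(1) = 7 m/s
5–7 s: ½(6 + 9)(2) = 15 m/s
7–10 s: ½(9 + 8)(3) = 25.5 m/s
Δv = 43.5 m/s, so v(10) = 5 + (43.5) = 48.5 m/s.

48.5 m/s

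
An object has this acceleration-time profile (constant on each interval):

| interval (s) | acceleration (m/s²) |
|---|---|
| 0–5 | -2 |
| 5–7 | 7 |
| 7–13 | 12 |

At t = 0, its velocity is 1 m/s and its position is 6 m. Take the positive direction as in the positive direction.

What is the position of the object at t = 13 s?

228 m

On each constant-a segment, Δv = aΔt and Δx = v₀Δt + ½aΔt²; chain segment to segment.
0–5 s: v starts 1 m/s; Δx = 1·5 + ½·-2·5² = -20 m; v ends -9 m/s.
5–7 s: v starts -9 m/s; Δx = -9·2 + ½·7·2² = -4 m; v ends 5 m/s.
7–13 s: v starts 5 m/s; Δx = 5·6 + ½·12·6² = 246 m; v ends 77 m/s.
x(13) = 6 + Σ Δx = 228 m.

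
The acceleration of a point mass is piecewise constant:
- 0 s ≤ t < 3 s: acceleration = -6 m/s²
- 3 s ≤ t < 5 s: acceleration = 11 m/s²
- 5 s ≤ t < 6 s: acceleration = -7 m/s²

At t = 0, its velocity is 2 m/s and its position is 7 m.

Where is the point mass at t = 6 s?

On each constant-a segment, Δv = aΔt and Δx = v₀Δt + ½aΔt²; chain segment to segment.
0–3 s: v starts 2 m/s; Δx = 2·3 + ½·-6·3² = -21 m; v ends -16 m/s.
3–5 s: v starts -16 m/s; Δx = -16·2 + ½·11·2² = -10 m; v ends 6 m/s.
5–6 s: v starts 6 m/s; Δx = 6·1 + ½·-7·1² = 2.5 m; v ends -1 m/s.
x(6) = 7 + Σ Δx = -21.5 m.

-21.5 m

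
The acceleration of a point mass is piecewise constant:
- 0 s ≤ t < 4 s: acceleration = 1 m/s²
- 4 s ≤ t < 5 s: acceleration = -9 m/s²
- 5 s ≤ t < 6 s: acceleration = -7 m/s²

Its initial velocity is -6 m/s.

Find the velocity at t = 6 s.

Δv equals the area under the a-t graph; then v = v₀ + Δv.
0–4 s: 1 × 4 = 4 m/s
4–5 s: -9 × 1 = -9 m/s
5–6 s: -7 × 1 = -7 m/s
Δv = -12 m/s, so v(6) = -6 + (-12) = -18 m/s.

-18 m/s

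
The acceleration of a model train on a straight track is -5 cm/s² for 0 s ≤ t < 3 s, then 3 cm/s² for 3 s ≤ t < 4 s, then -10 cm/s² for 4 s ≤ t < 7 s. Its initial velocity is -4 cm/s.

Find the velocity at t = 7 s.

-46 cm/s

Δv equals the area under the a-t graph; then v = v₀ + Δv.
0–3 s: -5 × 3 = -15 cm/s
3–4 s: 3 × 1 = 3 cm/s
4–7 s: -10 × 3 = -30 cm/s
Δv = -42 cm/s, so v(7) = -4 + (-42) = -46 cm/s.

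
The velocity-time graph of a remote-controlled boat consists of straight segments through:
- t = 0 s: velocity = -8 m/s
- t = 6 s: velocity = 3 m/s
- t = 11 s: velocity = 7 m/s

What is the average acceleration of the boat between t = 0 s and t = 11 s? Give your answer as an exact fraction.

15/11 m/s²

Average acceleration = Δv/Δt = (7 − -8)/(11 − 0) = 15/11 m/s².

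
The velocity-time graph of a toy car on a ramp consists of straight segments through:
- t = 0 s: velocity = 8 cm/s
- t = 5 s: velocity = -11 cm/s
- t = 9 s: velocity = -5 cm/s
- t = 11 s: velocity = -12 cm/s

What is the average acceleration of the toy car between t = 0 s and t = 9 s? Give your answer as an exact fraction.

Average acceleration = Δv/Δt = (-5 − 8)/(9 − 0) = -13/9 cm/s².

-13/9 cm/s²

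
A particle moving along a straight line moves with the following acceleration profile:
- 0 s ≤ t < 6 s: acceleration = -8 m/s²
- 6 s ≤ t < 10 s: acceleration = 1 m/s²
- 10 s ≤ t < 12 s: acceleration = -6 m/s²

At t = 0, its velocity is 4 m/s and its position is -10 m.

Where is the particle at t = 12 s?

-390 m

On each constant-a segment, Δv = aΔt and Δx = v₀Δt + ½aΔt²; chain segment to segment.
0–6 s: v starts 4 m/s; Δx = 4·6 + ½·-8·6² = -120 m; v ends -44 m/s.
6–10 s: v starts -44 m/s; Δx = -44·4 + ½·1·4² = -168 m; v ends -40 m/s.
10–12 s: v starts -40 m/s; Δx = -40·2 + ½·-6·2² = -92 m; v ends -52 m/s.
x(12) = -10 + Σ Δx = -390 m.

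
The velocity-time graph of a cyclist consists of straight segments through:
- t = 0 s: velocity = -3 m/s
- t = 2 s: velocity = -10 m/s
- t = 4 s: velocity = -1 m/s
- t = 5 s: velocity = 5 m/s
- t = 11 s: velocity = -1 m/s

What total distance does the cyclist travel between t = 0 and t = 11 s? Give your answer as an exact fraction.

235/6 m

Total distance travelled is ∫|v| dt — sum the magnitudes of each area piece.
0–2 s: |½(-3 + -10)(2)| = 13 m
2–4 s: |½(-10 + -1)(2)| = 11 m
4–5 s: v = 0 at t = 25/6 s; triangle areas 1/12 + 25/12 = 13/6 m
5–11 s: v = 0 at t = 10 s; triangle areas 12.5 + 0.5 = 13 m
Total distance = 235/6 m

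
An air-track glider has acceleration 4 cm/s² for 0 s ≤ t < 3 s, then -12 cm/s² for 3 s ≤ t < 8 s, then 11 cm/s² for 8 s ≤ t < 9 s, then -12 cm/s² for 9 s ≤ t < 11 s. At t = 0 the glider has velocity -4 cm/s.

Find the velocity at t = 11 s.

Δv equals the area under the a-t graph; then v = v₀ + Δv.
0–3 s: 4 × 3 = 12 cm/s
3–8 s: -12 × 5 = -60 cm/s
8–9 s: 11 × 1 = 11 cm/s
9–11 s: -12 × 2 = -24 cm/s
Δv = -61 cm/s, so v(11) = -4 + (-61) = -65 cm/s.

-65 cm/s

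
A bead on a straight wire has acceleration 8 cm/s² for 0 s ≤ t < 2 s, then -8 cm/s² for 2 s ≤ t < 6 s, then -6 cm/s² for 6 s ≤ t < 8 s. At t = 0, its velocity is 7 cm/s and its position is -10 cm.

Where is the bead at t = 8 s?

On each constant-a segment, Δv = aΔt and Δx = v₀Δt + ½aΔt²; chain segment to segment.
0–2 s: v starts 7 cm/s; Δx = 7·2 + ½·8·2² = 30 cm; v ends 23 cm/s.
2–6 s: v starts 23 cm/s; Δx = 23·4 + ½·-8·4² = 28 cm; v ends -9 cm/s.
6–8 s: v starts -9 cm/s; Δx = -9·2 + ½·-6·2² = -30 cm; v ends -21 cm/s.
x(8) = -10 + Σ Δx = 18 cm.

18 cm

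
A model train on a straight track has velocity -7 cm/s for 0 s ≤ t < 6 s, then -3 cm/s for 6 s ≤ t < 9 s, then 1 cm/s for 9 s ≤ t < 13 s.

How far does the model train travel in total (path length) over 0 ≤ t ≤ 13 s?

55 cm

Total distance travelled is ∫|v| dt — sum the magnitudes of each area piece.
0–6 s: |-7| × 6 = 42 cm
6–9 s: |-3| × 3 = 9 cm
9–13 s: |1| × 4 = 4 cm
Total distance = 55 cm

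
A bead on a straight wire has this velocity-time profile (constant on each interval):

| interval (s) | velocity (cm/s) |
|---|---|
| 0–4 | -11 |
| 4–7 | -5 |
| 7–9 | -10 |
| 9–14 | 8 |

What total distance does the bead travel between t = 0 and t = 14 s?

Distance (not displacement) is the total path length: add the absolute areas under v-t.
0–4 s: |-11| × 4 = 44 cm
4–7 s: |-5| × 3 = 15 cm
7–9 s: |-10| × 2 = 20 cm
9–14 s: |8| × 5 = 40 cm
Total distance = 119 cm

119 cm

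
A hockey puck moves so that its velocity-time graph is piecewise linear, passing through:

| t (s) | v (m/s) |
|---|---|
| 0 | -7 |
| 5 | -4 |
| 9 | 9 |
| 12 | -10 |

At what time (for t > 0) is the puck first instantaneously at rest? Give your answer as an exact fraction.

v changes sign on 5–9 s (from -4 to 9); the graph is linear there, so v = 0 at t = 5 + (4)·(9 − 5)/(9 − -4) = 81/13 s.

t = 81/13 s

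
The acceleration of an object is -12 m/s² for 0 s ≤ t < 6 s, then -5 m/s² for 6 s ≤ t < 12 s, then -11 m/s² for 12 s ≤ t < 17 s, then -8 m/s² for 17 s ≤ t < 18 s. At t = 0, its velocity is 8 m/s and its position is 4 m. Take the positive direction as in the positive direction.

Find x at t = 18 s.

-1398.5 m

On each constant-a segment, Δv = aΔt and Δx = v₀Δt + ½aΔt²; chain segment to segment.
0–6 s: v starts 8 m/s; Δx = 8·6 + ½·-12·6² = -168 m; v ends -64 m/s.
6–12 s: v starts -64 m/s; Δx = -64·6 + ½·-5·6² = -474 m; v ends -94 m/s.
12–17 s: v starts -94 m/s; Δx = -94·5 + ½·-11·5² = -607.5 m; v ends -149 m/s.
17–18 s: v starts -149 m/s; Δx = -149·1 + ½·-8·1² = -153 m; v ends -157 m/s.
x(18) = 4 + Σ Δx = -1398.5 m.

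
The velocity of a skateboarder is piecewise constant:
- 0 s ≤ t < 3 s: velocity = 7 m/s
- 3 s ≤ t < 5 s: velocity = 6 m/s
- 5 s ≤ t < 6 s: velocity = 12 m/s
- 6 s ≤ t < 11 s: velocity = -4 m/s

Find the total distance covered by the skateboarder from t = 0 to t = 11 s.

Distance (not displacement) is the total path length: add the absolute areas under v-t.
0–3 s: |7| × 3 = 21 m
3–5 s: |6| × 2 = 12 m
5–6 s: |12| × 1 = 12 m
6–11 s: |-4| × 5 = 20 m
Total distance = 65 m

65 m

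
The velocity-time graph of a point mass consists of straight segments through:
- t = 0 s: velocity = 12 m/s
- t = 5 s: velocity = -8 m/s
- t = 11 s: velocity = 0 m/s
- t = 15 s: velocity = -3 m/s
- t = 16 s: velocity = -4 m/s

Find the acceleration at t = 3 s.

Acceleration is the slope of the v-t graph on 0–5 s: (-8 − 12)/(5 − 0) = -4 m/s².

-4 m/s²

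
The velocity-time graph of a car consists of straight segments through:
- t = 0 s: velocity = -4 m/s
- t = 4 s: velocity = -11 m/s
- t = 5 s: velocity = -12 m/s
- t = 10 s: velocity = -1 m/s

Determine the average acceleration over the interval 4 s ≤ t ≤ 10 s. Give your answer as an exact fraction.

Average acceleration = Δv/Δt = (-1 − -11)/(10 − 4) = 5/3 m/s².

5/3 m/s²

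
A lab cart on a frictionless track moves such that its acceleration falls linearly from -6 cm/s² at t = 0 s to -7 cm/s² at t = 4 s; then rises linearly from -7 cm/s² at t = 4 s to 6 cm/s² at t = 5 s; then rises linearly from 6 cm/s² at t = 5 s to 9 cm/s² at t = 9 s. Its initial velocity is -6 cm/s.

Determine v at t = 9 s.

Δv equals the area under the a-t graph; then v = v₀ + Δv.
0–4 s: ½(-6 + -7)(4) = -26 cm/s
4–5 s: ½(-7 + 6)(1) = -0.5 cm/s
5–9 s: ½(6 + 9)(4) = 30 cm/s
Δv = 3.5 cm/s, so v(9) = -6 + (3.5) = -2.5 cm/s.

-2.5 cm/s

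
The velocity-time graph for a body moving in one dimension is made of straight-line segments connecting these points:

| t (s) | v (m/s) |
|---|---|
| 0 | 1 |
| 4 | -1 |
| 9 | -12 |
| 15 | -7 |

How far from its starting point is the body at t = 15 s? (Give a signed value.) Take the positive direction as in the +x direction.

-89.5 m

Displacement is the signed area under the v-t curve.
0–4 s: ½(1 + -1)(4) = 0 m
4–9 s: ½(-1 + -12)(5) = -32.5 m
9–15 s: ½(-12 + -7)(6) = -57 m
Net displacement = -89.5 m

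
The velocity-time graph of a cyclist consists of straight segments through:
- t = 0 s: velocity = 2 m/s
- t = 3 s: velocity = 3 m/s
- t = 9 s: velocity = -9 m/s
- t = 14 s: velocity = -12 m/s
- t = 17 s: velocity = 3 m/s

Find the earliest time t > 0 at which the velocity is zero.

v changes sign on 3–9 s (from 3 to -9); the graph is linear there, so v = 0 at t = 3 + (-3)·(9 − 3)/(-9 − 3) = 4.5 s.

t = 4.5 s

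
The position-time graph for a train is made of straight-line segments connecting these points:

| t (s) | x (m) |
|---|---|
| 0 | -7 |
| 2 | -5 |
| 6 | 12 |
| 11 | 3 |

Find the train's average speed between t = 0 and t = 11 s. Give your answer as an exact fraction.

Average speed = (total path length)/(elapsed time); on a piecewise-linear x-t graph the path length is Σ|Δx|.
0–2 s: |Δx| = |-5 − -7| = 2 m
2–6 s: |Δx| = |12 − -5| = 17 m
6–11 s: |Δx| = |3 − 12| = 9 m
Total path = 28 m; average speed = 28/11 = 28/11 m/s.

28/11 m/s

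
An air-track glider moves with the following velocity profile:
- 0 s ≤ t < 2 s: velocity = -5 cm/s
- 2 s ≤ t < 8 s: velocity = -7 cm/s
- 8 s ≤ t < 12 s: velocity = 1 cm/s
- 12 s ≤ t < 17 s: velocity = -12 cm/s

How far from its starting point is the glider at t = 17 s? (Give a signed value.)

Net displacement equals the area under the velocity-time graph (areas below the axis count negative).
0–2 s: -5 × 2 = -10 cm
2–8 s: -7 × 6 = -42 cm
8–12 s: 1 × 4 = 4 cm
12–17 s: -12 × 5 = -60 cm
Net displacement = -108 cm

-108 cm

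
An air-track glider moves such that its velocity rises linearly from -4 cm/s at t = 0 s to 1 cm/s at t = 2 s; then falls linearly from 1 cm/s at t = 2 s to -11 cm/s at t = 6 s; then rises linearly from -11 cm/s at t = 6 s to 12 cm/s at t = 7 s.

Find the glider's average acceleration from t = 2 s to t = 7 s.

2.2 cm/s²

Average acceleration = Δv/Δt = (12 − 1)/(7 − 2) = 2.2 cm/s².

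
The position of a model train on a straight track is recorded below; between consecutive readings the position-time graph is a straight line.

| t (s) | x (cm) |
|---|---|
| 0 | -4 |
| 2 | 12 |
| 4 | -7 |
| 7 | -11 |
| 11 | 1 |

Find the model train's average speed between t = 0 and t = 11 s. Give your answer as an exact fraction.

Average speed = (total path length)/(elapsed time); on a piecewise-linear x-t graph the path length is Σ|Δx|.
0–2 s: |Δx| = |12 − -4| = 16 cm
2–4 s: |Δx| = |-7 − 12| = 19 cm
4–7 s: |Δx| = |-11 − -7| = 4 cm
7–11 s: |Δx| = |1 − -11| = 12 cm
Total path = 51 cm; average speed = 51/11 = 51/11 cm/s.

51/11 cm/s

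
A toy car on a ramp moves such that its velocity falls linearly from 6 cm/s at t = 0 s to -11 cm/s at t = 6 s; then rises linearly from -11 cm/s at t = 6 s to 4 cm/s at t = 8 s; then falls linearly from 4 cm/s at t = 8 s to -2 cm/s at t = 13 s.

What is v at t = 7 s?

On 6–8 s the graph is linear from -11 to 4 cm/s: v(7) = -11 + (4 − -11)·(7 − 6)/(8 − 6) = -3.5 cm/s.

-3.5 cm/s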